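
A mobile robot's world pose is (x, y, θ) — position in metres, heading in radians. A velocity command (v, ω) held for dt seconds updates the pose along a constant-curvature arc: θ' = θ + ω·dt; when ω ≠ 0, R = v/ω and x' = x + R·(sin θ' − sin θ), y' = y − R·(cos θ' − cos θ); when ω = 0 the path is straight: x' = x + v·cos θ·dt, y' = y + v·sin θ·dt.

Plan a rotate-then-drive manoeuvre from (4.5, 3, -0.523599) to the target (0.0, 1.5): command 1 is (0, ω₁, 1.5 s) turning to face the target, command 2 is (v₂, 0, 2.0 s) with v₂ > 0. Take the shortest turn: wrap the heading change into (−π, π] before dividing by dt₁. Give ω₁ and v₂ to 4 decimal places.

ω₁ = -1.5308, v₂ = 2.3717

heading to target = atan2(1.5−3, 0−4.5) = -2.8198
Δθ = wrap(-2.8198 − -0.5236) = -2.2962; ω₁ = Δθ/dt₁ = -1.5308
distance = √((0−4.5)² + (1.5−3)²) = 4.7434; v₂ = distance/dt₂ = 2.3717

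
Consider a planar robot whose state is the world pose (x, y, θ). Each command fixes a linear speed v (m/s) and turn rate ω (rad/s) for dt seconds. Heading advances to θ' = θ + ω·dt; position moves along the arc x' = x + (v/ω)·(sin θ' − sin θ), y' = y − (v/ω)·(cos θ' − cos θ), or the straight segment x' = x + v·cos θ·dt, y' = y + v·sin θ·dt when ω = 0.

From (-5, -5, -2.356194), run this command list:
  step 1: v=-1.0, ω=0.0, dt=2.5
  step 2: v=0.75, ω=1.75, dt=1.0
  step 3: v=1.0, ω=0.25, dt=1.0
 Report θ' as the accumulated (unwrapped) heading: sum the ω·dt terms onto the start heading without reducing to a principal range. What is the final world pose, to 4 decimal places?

step 1: θ'=-2.3562 (straight) → pose (-3.2322, -3.2322, -2.3562)
step 2: θ'=-0.6062 (R=0.4286) → pose (-3.1734, -3.8875, -0.6062)
step 3: θ'=-0.3562 (R=4.0000) → pose (-2.2892, -4.3491, -0.3562)

(-2.2892, -4.3491, -0.3562)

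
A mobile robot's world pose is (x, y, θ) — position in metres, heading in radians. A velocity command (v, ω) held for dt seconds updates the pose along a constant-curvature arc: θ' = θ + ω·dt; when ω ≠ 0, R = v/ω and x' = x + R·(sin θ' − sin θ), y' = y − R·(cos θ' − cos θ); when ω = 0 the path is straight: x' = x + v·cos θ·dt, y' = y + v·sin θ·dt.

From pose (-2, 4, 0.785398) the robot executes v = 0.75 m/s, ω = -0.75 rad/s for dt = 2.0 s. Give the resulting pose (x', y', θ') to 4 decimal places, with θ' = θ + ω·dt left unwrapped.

(-0.6376, 4.0482, -0.7146)

θ' = 0.7854 + -0.75·2.0 = -0.7146
R = v/ω = 0.75/-0.75 = -1.0000
x' = -2 + -1.0000·(sin -0.7146 − sin 0.7854) = -0.6376
y' = 4 − -1.0000·(cos -0.7146 − cos 0.7854) = 4.0482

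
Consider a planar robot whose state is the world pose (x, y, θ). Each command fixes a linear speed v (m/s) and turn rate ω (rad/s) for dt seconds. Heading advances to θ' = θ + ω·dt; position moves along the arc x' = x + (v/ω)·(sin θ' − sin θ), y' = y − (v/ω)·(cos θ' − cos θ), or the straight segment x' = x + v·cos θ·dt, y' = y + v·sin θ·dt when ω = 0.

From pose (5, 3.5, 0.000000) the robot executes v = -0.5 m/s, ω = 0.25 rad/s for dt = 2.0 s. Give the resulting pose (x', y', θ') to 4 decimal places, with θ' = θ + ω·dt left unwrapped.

(4.0411, 3.2552, 0.5000)

θ' = 0.0000 + 0.25·2.0 = 0.5000
R = v/ω = -0.5/0.25 = -2.0000
x' = 5 + -2.0000·(sin 0.5000 − sin 0.0000) = 4.0411
y' = 3.5 − -2.0000·(cos 0.5000 − cos 0.0000) = 3.2552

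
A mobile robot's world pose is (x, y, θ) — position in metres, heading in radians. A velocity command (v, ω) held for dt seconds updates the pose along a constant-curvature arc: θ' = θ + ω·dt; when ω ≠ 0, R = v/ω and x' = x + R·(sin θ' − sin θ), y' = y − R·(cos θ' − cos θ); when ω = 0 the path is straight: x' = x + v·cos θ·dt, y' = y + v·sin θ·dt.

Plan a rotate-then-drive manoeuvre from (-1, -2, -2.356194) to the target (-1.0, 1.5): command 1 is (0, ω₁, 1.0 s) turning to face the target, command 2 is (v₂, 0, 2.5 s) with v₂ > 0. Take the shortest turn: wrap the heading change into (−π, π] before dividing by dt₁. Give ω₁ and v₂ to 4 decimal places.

ω₁ = -2.3562, v₂ = 1.4000

heading to target = atan2(1.5−-2, -1−-1) = 1.5708
Δθ = wrap(1.5708 − -2.3562) = -2.3562; ω₁ = Δθ/dt₁ = -2.3562
distance = √((-1−-1)² + (1.5−-2)²) = 3.5000; v₂ = distance/dt₂ = 1.4000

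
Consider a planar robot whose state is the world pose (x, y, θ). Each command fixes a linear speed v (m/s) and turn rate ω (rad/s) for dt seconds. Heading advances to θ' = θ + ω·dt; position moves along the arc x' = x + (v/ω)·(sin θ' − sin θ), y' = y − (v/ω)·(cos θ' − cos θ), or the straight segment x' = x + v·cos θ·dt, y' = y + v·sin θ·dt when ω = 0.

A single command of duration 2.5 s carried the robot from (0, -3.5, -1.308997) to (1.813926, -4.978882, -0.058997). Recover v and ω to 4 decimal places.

Δθ = -0.058997 − -1.308997 = 1.250000
ω = Δθ/dt = 1.250000/2.5 = 0.5000
R = Δx/(sin θ' − sin θ) = 2.0000
v = R·ω = 2.0000·0.5000 = 1.0000

v = 1.0000, ω = 0.5000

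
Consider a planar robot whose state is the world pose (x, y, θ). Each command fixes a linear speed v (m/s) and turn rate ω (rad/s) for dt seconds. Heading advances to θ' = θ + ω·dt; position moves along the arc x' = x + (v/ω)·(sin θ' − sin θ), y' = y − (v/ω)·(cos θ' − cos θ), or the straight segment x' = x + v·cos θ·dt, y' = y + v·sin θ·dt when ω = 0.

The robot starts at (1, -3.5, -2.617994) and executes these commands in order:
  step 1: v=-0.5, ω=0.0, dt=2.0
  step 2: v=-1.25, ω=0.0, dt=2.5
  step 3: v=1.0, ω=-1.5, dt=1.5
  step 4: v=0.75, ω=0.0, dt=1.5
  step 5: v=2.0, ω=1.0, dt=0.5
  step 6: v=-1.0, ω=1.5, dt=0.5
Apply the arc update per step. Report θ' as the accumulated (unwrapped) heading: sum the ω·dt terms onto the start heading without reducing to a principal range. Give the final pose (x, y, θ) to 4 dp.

step 1: θ'=-2.6180 (straight) → pose (1.8660, -3.0000, -2.6180)
step 2: θ'=-2.6180 (straight) → pose (4.5724, -1.4375, -2.6180)
step 3: θ'=-4.8680 (R=-0.6667) → pose (3.5804, -0.7568, -4.8680)
step 4: θ'=-4.8680 (straight) → pose (3.7548, 0.3546, -4.8680)
step 5: θ'=-4.3680 (R=2.0000) → pose (3.6615, 1.3398, -4.3680)
step 6: θ'=-3.6180 (R=-0.6667) → pose (3.9833, 0.9724, -3.6180)

(3.9833, 0.9724, -3.6180)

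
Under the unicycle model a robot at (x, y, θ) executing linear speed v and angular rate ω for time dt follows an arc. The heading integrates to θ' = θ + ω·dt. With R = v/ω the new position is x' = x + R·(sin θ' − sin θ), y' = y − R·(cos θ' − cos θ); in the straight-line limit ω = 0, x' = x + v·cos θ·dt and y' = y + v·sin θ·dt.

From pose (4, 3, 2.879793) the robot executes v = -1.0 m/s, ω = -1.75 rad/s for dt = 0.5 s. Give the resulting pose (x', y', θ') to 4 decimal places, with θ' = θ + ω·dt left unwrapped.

(4.3706, 2.6883, 2.0048)

θ' = 2.8798 + -1.75·0.5 = 2.0048
R = v/ω = -1.0/-1.75 = 0.5714
x' = 4 + 0.5714·(sin 2.0048 − sin 2.8798) = 4.3706
y' = 3 − 0.5714·(cos 2.0048 − cos 2.8798) = 2.6883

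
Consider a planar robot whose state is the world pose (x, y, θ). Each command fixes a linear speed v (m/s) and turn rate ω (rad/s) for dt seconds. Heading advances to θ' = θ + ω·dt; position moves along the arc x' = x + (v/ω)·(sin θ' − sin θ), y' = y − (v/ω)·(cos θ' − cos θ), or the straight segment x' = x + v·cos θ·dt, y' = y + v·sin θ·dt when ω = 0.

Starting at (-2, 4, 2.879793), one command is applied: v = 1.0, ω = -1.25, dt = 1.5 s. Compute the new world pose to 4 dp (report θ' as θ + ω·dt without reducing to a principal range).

(-2.4682, 5.2018, 1.0048)

θ' = 2.8798 + -1.25·1.5 = 1.0048
R = v/ω = 1.0/-1.25 = -0.8000
x' = -2 + -0.8000·(sin 1.0048 − sin 2.8798) = -2.4682
y' = 4 − -0.8000·(cos 1.0048 − cos 2.8798) = 5.2018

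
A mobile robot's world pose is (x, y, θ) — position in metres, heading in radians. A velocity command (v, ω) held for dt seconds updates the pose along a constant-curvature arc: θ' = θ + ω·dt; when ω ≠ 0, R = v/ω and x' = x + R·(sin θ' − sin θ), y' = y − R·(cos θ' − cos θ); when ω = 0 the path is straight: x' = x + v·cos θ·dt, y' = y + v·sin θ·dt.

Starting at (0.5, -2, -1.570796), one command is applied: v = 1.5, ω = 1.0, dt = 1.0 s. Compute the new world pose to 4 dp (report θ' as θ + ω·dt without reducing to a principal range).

θ' = -1.5708 + 1.0·1.0 = -0.5708
R = v/ω = 1.5/1.0 = 1.5000
x' = 0.5 + 1.5000·(sin -0.5708 − sin -1.5708) = 1.1895
y' = -2 − 1.5000·(cos -0.5708 − cos -1.5708) = -3.2622

(1.1895, -3.2622, -0.5708)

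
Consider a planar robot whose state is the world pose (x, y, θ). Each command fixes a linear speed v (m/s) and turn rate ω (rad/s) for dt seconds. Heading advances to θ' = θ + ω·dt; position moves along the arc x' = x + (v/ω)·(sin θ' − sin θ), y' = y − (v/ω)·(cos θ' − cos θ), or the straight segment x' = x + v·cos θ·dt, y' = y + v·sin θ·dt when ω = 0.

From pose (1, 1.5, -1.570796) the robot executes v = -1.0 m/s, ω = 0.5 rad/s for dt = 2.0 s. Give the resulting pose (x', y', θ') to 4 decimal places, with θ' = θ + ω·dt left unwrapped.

(0.0806, 3.1829, -0.5708)

θ' = -1.5708 + 0.5·2.0 = -0.5708
R = v/ω = -1.0/0.5 = -2.0000
x' = 1 + -2.0000·(sin -0.5708 − sin -1.5708) = 0.0806
y' = 1.5 − -2.0000·(cos -0.5708 − cos -1.5708) = 3.1829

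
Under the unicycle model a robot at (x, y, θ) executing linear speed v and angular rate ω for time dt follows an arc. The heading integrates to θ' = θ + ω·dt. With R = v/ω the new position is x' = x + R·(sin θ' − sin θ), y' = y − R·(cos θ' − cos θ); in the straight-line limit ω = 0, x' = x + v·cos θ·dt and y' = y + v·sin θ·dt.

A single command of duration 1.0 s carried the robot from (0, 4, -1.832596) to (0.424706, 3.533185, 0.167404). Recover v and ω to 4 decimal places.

Δθ = 0.167404 − -1.832596 = 2.000000
ω = Δθ/dt = 2.000000/1.0 = 2.0000
R = −Δy/(cos θ' − cos θ) = 0.3750
v = R·ω = 0.3750·2.0000 = 0.7500

v = 0.7500, ω = 2.0000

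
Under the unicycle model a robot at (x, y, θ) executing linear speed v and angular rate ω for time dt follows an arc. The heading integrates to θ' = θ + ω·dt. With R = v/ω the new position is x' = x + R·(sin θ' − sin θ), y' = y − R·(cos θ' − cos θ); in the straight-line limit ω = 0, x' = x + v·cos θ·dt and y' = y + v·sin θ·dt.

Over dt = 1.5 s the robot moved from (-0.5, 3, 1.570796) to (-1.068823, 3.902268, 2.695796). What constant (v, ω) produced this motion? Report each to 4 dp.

v = 0.7500, ω = 0.7500

Δθ = 2.695796 − 1.570796 = 1.125000
ω = Δθ/dt = 1.125000/1.5 = 0.7500
R = −Δy/(cos θ' − cos θ) = 1.0000
v = R·ω = 1.0000·0.7500 = 0.7500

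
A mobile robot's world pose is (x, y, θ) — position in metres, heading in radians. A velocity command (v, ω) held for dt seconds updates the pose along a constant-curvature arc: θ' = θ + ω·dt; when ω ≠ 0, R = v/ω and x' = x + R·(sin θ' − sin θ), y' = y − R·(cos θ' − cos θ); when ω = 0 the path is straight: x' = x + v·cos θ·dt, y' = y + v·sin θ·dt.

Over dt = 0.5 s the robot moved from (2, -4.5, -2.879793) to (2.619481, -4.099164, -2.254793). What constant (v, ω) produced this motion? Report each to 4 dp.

v = -1.5000, ω = 1.2500

Δθ = -2.254793 − -2.879793 = 0.625000
ω = Δθ/dt = 0.625000/0.5 = 1.2500
R = Δx/(sin θ' − sin θ) = -1.2000
v = R·ω = -1.2000·1.2500 = -1.5000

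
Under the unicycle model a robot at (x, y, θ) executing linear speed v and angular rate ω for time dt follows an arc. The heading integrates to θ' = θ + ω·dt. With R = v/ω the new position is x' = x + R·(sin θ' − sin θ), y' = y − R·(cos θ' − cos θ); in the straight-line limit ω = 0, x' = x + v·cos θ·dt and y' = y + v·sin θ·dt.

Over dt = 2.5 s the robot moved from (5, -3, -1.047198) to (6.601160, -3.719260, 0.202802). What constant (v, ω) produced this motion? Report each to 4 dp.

Δθ = 0.202802 − -1.047198 = 1.250000
ω = Δθ/dt = 1.250000/2.5 = 0.5000
R = Δx/(sin θ' − sin θ) = 1.5000
v = R·ω = 1.5000·0.5000 = 0.7500

v = 0.7500, ω = 0.5000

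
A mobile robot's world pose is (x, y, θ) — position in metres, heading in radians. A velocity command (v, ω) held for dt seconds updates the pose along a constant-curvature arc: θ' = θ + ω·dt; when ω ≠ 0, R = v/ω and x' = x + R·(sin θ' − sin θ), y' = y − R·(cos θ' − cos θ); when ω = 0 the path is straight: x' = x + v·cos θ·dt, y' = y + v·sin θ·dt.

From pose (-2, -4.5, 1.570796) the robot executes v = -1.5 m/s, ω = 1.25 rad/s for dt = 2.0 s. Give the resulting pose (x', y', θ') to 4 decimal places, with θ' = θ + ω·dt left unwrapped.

θ' = 1.5708 + 1.25·2.0 = 4.0708
R = v/ω = -1.5/1.25 = -1.2000
x' = -2 + -1.2000·(sin 4.0708 − sin 1.5708) = 0.1614
y' = -4.5 − -1.2000·(cos 4.0708 − cos 1.5708) = -5.2182

(0.1614, -5.2182, 4.0708)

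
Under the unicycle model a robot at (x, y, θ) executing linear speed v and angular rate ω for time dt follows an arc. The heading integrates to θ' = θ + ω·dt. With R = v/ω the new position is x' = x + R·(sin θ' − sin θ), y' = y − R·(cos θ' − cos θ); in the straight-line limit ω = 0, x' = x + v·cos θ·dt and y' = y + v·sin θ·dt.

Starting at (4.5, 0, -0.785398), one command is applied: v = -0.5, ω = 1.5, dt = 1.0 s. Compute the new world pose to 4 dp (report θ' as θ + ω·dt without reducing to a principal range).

θ' = -0.7854 + 1.5·1.0 = 0.7146
R = v/ω = -0.5/1.5 = -0.3333
x' = 4.5 + -0.3333·(sin 0.7146 − sin -0.7854) = 4.0459
y' = 0 − -0.3333·(cos 0.7146 − cos -0.7854) = 0.0161

(4.0459, 0.0161, 0.7146)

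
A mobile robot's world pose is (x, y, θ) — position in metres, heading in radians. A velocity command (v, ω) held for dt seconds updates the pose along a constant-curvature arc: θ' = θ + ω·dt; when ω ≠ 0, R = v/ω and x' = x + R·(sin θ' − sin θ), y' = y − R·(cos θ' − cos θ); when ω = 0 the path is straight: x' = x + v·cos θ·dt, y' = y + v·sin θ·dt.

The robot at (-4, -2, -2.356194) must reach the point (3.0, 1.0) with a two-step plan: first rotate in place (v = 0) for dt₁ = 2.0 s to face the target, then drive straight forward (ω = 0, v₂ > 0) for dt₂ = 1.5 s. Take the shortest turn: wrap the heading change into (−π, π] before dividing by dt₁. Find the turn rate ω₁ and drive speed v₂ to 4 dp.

heading to target = atan2(1−-2, 3−-4) = 0.4049
Δθ = wrap(0.4049 − -2.3562) = 2.7611; ω₁ = Δθ/dt₁ = 1.3805
distance = √((3−-4)² + (1−-2)²) = 7.6158; v₂ = distance/dt₂ = 5.0772

ω₁ = 1.3805, v₂ = 5.0772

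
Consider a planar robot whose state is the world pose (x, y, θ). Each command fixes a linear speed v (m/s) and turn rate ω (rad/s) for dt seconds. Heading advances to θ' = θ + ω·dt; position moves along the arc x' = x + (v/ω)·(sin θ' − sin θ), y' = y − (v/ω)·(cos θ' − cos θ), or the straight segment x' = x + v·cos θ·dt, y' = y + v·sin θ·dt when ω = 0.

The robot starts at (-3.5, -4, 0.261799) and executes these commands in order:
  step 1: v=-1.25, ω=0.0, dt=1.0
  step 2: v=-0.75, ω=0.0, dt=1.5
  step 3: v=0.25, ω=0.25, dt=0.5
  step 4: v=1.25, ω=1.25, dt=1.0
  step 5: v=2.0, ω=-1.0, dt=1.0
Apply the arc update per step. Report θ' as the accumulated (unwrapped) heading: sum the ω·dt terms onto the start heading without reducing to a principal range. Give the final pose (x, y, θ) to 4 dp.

(-4.2487, -1.8429, 0.6368)

step 1: θ'=0.2618 (straight) → pose (-4.7074, -4.3235, 0.2618)
step 2: θ'=0.2618 (straight) → pose (-5.7941, -4.6147, 0.2618)
step 3: θ'=0.3868 (R=1.0000) → pose (-5.6757, -4.5749, 0.3868)
step 4: θ'=1.6368 (R=1.0000) → pose (-5.0551, -3.5828, 1.6368)
step 5: θ'=0.6368 (R=-2.0000) → pose (-4.2487, -1.8429, 0.6368)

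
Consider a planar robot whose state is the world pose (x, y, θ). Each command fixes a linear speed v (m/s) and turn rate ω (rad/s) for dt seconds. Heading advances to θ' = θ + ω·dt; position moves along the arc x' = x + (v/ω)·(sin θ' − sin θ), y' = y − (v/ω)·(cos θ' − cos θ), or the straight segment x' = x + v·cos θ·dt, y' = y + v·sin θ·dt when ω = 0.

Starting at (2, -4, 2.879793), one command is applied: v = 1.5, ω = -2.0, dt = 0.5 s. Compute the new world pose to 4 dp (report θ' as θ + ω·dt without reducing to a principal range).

(1.4796, -3.5036, 1.8798)

θ' = 2.8798 + -2.0·0.5 = 1.8798
R = v/ω = 1.5/-2.0 = -0.7500
x' = 2 + -0.7500·(sin 1.8798 − sin 2.8798) = 1.4796
y' = -4 − -0.7500·(cos 1.8798 − cos 2.8798) = -3.5036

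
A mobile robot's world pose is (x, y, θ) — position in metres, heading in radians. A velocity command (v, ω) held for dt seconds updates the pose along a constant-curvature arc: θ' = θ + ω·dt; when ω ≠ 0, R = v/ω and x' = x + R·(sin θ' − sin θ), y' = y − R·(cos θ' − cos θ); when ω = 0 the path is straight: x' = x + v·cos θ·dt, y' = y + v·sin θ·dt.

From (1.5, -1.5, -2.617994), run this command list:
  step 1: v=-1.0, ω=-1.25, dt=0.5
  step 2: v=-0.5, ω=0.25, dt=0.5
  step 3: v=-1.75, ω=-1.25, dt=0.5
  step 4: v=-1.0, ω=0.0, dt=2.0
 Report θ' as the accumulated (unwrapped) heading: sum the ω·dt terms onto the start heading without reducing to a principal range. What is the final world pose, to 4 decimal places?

(4.7049, -2.7835, -3.7430)

step 1: θ'=-3.2430 (R=0.8000) → pose (1.9810, -1.3969, -3.2430)
step 2: θ'=-3.1180 (R=-2.0000) → pose (2.2306, -1.4066, -3.1180)
step 3: θ'=-3.7430 (R=1.4000) → pose (3.0558, -1.6519, -3.7430)
step 4: θ'=-3.7430 (straight) → pose (4.7049, -2.7835, -3.7430)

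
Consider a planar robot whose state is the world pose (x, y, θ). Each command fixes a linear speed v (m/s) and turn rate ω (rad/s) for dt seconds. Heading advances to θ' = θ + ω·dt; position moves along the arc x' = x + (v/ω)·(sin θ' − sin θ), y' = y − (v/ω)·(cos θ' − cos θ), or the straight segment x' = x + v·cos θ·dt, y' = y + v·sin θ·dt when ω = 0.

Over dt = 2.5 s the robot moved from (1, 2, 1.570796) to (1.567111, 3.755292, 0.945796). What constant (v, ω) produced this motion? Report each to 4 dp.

v = 0.7500, ω = -0.2500

Δθ = 0.945796 − 1.570796 = -0.625000
ω = Δθ/dt = -0.625000/2.5 = -0.2500
R = −Δy/(cos θ' − cos θ) = -3.0000
v = R·ω = -3.0000·-0.2500 = 0.7500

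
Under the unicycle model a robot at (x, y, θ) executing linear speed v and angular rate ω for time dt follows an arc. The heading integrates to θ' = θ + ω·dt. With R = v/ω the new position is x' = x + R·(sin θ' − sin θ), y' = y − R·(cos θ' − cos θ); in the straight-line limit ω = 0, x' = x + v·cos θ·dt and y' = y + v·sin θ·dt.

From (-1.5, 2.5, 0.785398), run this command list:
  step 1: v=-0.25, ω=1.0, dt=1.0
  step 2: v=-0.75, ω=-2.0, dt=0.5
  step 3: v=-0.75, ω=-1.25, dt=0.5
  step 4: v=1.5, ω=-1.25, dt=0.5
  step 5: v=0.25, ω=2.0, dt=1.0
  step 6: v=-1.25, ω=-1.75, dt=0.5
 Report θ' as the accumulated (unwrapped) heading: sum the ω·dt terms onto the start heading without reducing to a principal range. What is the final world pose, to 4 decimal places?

step 1: θ'=1.7854 (R=-0.2500) → pose (-1.5675, 2.2700, 1.7854)
step 2: θ'=0.7854 (R=0.3750) → pose (-1.6687, 1.9250, 0.7854)
step 3: θ'=0.1604 (R=0.6000) → pose (-1.9972, 1.7569, 0.1604)
step 4: θ'=-0.4646 (R=-1.2000) → pose (-1.2678, 1.6451, -0.4646)
step 5: θ'=1.5354 (R=0.1250) → pose (-1.0869, 1.7525, 1.5354)
step 6: θ'=0.6604 (R=0.7143) → pose (-1.3626, 1.2136, 0.6604)

(-1.3626, 1.2136, 0.6604)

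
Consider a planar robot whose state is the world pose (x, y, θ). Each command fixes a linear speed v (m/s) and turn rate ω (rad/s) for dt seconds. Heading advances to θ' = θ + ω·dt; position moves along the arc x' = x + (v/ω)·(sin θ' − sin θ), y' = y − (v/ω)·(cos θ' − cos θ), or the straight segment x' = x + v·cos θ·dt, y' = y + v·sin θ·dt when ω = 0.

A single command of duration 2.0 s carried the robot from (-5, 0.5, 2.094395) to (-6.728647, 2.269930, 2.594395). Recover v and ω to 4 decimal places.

Δθ = 2.594395 − 2.094395 = 0.500000
ω = Δθ/dt = 0.500000/2.0 = 0.2500
R = −Δy/(cos θ' − cos θ) = 5.0000
v = R·ω = 5.0000·0.2500 = 1.2500

v = 1.2500, ω = 0.2500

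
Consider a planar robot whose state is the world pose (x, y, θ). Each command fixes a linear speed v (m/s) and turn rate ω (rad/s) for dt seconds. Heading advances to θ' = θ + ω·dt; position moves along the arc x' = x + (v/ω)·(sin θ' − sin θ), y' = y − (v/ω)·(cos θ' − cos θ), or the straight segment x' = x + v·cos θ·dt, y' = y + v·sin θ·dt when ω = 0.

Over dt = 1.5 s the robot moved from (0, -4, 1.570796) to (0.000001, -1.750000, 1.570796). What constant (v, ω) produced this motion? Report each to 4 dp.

v = 1.5000, ω = 0.0000

Δθ = 1.570796 − 1.570796 = 0.000000
ω = Δθ/dt = 0.000000/1.5 = 0.0000
ω = 0 → v = (Δx·cos θ + Δy·sin θ)/dt = 1.5000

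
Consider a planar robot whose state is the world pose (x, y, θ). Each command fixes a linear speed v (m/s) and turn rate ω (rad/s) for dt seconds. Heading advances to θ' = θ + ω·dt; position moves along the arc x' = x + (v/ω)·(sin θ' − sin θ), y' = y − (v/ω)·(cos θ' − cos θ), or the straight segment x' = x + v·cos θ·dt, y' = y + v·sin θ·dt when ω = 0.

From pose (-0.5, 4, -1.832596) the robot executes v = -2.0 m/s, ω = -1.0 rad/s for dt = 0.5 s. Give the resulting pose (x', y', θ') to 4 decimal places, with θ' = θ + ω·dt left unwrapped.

(-0.0153, 4.8628, -2.3326)

θ' = -1.8326 + -1.0·0.5 = -2.3326
R = v/ω = -2.0/-1.0 = 2.0000
x' = -0.5 + 2.0000·(sin -2.3326 − sin -1.8326) = -0.0153
y' = 4 − 2.0000·(cos -2.3326 − cos -1.8326) = 4.8628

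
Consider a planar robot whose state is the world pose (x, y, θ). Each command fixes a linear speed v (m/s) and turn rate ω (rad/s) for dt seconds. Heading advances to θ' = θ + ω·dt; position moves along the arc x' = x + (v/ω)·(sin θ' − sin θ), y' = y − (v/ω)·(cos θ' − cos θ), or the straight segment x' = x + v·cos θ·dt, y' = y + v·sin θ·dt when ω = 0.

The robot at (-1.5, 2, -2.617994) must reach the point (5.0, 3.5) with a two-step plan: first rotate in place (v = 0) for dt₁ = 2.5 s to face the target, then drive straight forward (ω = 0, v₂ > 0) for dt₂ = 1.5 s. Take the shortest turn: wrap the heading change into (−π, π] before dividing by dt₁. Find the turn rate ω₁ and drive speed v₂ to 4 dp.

heading to target = atan2(3.5−2, 5−-1.5) = 0.2268
Δθ = wrap(0.2268 − -2.6180) = 2.8448; ω₁ = Δθ/dt₁ = 1.1379
distance = √((5−-1.5)² + (3.5−2)²) = 6.6708; v₂ = distance/dt₂ = 4.4472

ω₁ = 1.1379, v₂ = 4.4472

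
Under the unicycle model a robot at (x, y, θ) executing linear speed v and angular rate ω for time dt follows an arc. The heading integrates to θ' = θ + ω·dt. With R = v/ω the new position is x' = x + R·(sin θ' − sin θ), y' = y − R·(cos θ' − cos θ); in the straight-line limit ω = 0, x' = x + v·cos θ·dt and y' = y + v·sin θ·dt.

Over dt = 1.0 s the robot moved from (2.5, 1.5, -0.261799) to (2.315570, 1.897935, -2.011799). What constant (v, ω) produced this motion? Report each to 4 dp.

v = -0.5000, ω = -1.7500

Δθ = -2.011799 − -0.261799 = -1.750000
ω = Δθ/dt = -1.750000/1.0 = -1.7500
R = −Δy/(cos θ' − cos θ) = 0.2857
v = R·ω = 0.2857·-1.7500 = -0.5000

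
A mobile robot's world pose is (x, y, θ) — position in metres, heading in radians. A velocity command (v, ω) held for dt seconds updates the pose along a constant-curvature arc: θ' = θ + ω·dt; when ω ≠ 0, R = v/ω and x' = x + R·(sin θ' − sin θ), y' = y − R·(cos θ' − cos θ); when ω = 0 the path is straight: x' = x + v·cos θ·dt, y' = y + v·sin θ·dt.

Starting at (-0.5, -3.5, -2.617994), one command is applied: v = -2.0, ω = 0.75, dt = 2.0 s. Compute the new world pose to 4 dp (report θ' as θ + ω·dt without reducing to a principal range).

(0.5646, -0.0240, -1.1180)

θ' = -2.6180 + 0.75·2.0 = -1.1180
R = v/ω = -2.0/0.75 = -2.6667
x' = -0.5 + -2.6667·(sin -1.1180 − sin -2.6180) = 0.5646
y' = -3.5 − -2.6667·(cos -1.1180 − cos -2.6180) = -0.0240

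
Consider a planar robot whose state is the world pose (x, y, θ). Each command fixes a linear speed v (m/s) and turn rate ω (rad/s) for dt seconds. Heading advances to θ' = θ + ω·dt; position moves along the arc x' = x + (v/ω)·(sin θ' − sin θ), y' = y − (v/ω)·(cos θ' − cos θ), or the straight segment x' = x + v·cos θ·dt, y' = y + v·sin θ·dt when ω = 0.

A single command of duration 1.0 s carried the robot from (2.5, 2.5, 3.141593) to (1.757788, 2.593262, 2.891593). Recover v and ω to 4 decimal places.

Δθ = 2.891593 − 3.141593 = -0.250000
ω = Δθ/dt = -0.250000/1.0 = -0.2500
R = Δx/(sin θ' − sin θ) = -3.0000
v = R·ω = -3.0000·-0.2500 = 0.7500

v = 0.7500, ω = -0.2500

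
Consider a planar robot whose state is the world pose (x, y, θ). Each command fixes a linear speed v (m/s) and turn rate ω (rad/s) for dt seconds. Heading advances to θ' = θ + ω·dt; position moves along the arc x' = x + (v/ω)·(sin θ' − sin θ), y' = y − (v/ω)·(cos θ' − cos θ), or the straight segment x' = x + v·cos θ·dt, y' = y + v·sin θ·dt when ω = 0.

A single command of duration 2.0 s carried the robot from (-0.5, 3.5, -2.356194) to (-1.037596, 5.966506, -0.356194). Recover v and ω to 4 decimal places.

v = -1.5000, ω = 1.0000

Δθ = -0.356194 − -2.356194 = 2.000000
ω = Δθ/dt = 2.000000/2.0 = 1.0000
R = −Δy/(cos θ' − cos θ) = -1.5000
v = R·ω = -1.5000·1.0000 = -1.5000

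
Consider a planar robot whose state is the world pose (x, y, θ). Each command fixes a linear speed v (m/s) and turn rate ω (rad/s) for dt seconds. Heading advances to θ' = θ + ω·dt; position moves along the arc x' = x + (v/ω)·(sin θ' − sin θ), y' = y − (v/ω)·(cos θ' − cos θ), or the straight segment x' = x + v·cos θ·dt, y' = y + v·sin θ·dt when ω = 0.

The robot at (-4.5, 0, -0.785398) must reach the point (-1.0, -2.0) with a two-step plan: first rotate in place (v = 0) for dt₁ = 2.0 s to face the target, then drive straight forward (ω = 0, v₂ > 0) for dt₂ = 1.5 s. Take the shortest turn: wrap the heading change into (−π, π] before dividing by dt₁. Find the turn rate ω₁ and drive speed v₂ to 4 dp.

ω₁ = 0.1331, v₂ = 2.6874

heading to target = atan2(-2−0, -1−-4.5) = -0.5191
Δθ = wrap(-0.5191 − -0.7854) = 0.2663; ω₁ = Δθ/dt₁ = 0.1331
distance = √((-1−-4.5)² + (-2−0)²) = 4.0311; v₂ = distance/dt₂ = 2.6874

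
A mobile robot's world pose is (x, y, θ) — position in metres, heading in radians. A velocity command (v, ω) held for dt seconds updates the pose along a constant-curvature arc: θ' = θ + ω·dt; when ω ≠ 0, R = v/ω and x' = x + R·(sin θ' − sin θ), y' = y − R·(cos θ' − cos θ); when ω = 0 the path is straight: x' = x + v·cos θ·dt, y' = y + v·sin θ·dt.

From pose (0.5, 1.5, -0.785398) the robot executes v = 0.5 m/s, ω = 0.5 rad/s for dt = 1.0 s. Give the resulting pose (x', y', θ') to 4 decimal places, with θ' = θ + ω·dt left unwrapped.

(0.9256, 1.2476, -0.2854)

θ' = -0.7854 + 0.5·1.0 = -0.2854
R = v/ω = 0.5/0.5 = 1.0000
x' = 0.5 + 1.0000·(sin -0.2854 − sin -0.7854) = 0.9256
y' = 1.5 − 1.0000·(cos -0.2854 − cos -0.7854) = 1.2476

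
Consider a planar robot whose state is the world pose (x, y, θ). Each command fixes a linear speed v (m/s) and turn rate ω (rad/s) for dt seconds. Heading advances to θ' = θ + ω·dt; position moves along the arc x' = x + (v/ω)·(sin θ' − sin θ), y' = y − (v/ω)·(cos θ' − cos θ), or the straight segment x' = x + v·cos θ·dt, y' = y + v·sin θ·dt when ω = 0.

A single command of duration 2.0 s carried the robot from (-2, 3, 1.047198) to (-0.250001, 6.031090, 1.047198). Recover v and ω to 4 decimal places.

Δθ = 1.047198 − 1.047198 = 0.000000
ω = Δθ/dt = 0.000000/2.0 = 0.0000
ω = 0 → v = (Δx·cos θ + Δy·sin θ)/dt = 1.7500

v = 1.7500, ω = 0.0000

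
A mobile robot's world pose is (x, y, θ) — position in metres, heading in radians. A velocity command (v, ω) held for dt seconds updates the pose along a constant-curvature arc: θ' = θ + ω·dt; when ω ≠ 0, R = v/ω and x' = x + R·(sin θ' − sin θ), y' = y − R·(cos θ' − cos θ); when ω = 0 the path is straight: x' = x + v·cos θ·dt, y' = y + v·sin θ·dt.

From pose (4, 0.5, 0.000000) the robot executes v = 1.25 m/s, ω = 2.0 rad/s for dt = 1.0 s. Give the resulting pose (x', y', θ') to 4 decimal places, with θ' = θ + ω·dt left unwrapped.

(4.5683, 1.3851, 2.0000)

θ' = 0.0000 + 2.0·1.0 = 2.0000
R = v/ω = 1.25/2.0 = 0.6250
x' = 4 + 0.6250·(sin 2.0000 − sin 0.0000) = 4.5683
y' = 0.5 − 0.6250·(cos 2.0000 − cos 0.0000) = 1.3851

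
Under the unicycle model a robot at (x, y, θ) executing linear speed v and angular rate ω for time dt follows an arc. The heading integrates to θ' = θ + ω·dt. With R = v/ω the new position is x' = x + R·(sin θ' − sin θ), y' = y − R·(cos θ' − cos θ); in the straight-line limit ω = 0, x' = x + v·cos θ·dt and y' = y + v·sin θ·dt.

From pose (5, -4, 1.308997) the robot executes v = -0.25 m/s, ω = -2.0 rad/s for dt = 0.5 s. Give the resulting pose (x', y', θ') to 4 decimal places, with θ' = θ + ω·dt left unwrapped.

(4.9173, -4.0867, 0.3090)

θ' = 1.3090 + -2.0·0.5 = 0.3090
R = v/ω = -0.25/-2.0 = 0.1250
x' = 5 + 0.1250·(sin 0.3090 − sin 1.3090) = 4.9173
y' = -4 − 0.1250·(cos 0.3090 − cos 1.3090) = -4.0867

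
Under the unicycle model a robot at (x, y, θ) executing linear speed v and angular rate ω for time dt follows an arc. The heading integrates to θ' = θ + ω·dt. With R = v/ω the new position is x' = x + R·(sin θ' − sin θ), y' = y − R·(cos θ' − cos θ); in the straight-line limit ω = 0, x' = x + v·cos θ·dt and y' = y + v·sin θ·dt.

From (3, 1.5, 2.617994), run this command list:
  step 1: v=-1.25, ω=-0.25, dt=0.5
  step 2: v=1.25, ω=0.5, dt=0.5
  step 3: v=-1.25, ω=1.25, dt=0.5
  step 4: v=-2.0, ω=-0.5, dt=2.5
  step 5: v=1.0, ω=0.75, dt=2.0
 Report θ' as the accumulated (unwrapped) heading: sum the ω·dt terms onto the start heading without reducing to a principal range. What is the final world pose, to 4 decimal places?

step 1: θ'=2.4930 (R=5.0000) → pose (3.5204, 1.1545, 2.4930)
step 2: θ'=2.7430 (R=2.5000) → pose (2.9805, 1.4662, 2.7430)
step 3: θ'=3.3680 (R=-1.0000) → pose (3.5931, 1.4133, 3.3680)
step 4: θ'=2.1180 (R=4.0000) → pose (7.9069, -0.4034, 2.1180)
step 5: θ'=3.6180 (R=1.3333) → pose (6.1568, 0.0877, 3.6180)

(6.1568, 0.0877, 3.6180)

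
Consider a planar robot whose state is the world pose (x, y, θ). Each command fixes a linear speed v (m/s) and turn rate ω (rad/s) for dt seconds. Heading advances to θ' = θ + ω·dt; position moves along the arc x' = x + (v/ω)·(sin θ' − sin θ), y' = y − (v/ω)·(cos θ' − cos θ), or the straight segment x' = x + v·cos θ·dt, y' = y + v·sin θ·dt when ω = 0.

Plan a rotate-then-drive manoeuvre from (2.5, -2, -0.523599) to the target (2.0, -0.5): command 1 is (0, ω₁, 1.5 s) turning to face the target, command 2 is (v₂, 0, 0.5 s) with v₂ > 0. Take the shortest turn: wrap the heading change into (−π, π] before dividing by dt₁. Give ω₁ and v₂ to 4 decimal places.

heading to target = atan2(-0.5−-2, 2−2.5) = 1.8925
Δθ = wrap(1.8925 − -0.5236) = 2.4161; ω₁ = Δθ/dt₁ = 1.6108
distance = √((2−2.5)² + (-0.5−-2)²) = 1.5811; v₂ = distance/dt₂ = 3.1623

ω₁ = 1.6108, v₂ = 3.1623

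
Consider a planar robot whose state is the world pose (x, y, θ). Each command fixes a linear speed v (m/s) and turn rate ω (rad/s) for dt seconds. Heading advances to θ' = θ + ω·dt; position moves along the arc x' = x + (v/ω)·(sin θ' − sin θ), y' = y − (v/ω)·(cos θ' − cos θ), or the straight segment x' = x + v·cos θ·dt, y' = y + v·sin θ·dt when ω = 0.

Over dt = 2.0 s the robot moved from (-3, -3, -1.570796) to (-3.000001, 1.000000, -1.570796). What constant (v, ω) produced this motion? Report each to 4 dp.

Δθ = -1.570796 − -1.570796 = 0.000000
ω = Δθ/dt = 0.000000/2.0 = 0.0000
ω = 0 → v = (Δx·cos θ + Δy·sin θ)/dt = -2.0000

v = -2.0000, ω = 0.0000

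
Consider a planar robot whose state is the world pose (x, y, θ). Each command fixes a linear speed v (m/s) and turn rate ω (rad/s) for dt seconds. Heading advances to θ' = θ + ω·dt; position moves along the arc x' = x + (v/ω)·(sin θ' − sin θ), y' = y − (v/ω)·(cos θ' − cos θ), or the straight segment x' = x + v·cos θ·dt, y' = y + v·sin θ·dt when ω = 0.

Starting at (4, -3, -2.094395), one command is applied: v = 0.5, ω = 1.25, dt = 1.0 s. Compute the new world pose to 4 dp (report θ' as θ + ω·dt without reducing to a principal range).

(4.0474, -3.4657, -0.8444)

θ' = -2.0944 + 1.25·1.0 = -0.8444
R = v/ω = 0.5/1.25 = 0.4000
x' = 4 + 0.4000·(sin -0.8444 − sin -2.0944) = 4.0474
y' = -3 − 0.4000·(cos -0.8444 − cos -2.0944) = -3.4657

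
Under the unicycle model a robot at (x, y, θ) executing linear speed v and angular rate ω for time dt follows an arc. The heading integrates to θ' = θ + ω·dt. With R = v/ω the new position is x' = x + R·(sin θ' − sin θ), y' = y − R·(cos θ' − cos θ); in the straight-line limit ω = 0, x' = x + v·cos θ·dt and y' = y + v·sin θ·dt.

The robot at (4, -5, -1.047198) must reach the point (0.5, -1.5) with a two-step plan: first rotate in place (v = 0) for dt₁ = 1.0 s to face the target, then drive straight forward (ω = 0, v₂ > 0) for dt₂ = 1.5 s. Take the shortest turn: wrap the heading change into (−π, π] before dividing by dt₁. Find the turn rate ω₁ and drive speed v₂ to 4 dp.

heading to target = atan2(-1.5−-5, 0.5−4) = 2.3562
Δθ = wrap(2.3562 − -1.0472) = -2.8798; ω₁ = Δθ/dt₁ = -2.8798
distance = √((0.5−4)² + (-1.5−-5)²) = 4.9497; v₂ = distance/dt₂ = 3.2998

ω₁ = -2.8798, v₂ = 3.2998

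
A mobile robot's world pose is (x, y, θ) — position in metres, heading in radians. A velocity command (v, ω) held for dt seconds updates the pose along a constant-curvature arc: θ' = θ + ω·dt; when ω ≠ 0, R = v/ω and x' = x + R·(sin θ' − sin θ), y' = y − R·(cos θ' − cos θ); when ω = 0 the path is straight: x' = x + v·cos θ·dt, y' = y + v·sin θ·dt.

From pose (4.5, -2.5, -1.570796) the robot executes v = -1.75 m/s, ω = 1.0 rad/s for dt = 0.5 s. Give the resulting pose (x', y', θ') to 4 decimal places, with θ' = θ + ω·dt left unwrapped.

θ' = -1.5708 + 1.0·0.5 = -1.0708
R = v/ω = -1.75/1.0 = -1.7500
x' = 4.5 + -1.7500·(sin -1.0708 − sin -1.5708) = 4.2858
y' = -2.5 − -1.7500·(cos -1.0708 − cos -1.5708) = -1.6610

(4.2858, -1.6610, -1.0708)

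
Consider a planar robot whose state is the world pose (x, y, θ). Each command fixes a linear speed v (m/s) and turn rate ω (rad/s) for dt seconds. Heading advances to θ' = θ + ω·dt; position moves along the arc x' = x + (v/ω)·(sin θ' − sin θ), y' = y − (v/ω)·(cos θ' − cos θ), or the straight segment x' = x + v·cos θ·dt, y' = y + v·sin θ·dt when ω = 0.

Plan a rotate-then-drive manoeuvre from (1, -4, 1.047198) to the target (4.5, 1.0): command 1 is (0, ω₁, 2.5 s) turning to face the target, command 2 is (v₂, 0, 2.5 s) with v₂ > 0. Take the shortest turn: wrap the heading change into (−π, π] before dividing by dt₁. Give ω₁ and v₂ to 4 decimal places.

ω₁ = -0.0349, v₂ = 2.4413

heading to target = atan2(1−-4, 4.5−1) = 0.9601
Δθ = wrap(0.9601 − 1.0472) = -0.0871; ω₁ = Δθ/dt₁ = -0.0349
distance = √((4.5−1)² + (1−-4)²) = 6.1033; v₂ = distance/dt₂ = 2.4413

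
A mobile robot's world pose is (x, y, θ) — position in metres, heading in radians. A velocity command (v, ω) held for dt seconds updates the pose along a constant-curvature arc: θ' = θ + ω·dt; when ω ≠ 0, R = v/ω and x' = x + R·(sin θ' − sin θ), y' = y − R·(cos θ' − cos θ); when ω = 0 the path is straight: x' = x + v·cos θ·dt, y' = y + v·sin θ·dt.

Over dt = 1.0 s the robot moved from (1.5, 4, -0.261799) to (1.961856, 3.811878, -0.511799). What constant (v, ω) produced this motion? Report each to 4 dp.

Δθ = -0.511799 − -0.261799 = -0.250000
ω = Δθ/dt = -0.250000/1.0 = -0.2500
R = Δx/(sin θ' − sin θ) = -2.0000
v = R·ω = -2.0000·-0.2500 = 0.5000

v = 0.5000, ω = -0.2500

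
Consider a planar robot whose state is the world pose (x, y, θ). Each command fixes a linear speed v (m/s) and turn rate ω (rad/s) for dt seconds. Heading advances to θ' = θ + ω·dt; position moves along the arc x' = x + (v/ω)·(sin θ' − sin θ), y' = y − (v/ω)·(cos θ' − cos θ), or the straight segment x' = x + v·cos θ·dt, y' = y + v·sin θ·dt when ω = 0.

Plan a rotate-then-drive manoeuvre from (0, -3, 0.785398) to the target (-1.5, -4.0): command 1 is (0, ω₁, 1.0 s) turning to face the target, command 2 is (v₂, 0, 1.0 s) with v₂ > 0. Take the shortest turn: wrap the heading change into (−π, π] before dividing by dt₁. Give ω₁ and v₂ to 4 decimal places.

ω₁ = 2.9442, v₂ = 1.8028

heading to target = atan2(-4−-3, -1.5−0) = -2.5536
Δθ = wrap(-2.5536 − 0.7854) = 2.9442; ω₁ = Δθ/dt₁ = 2.9442
distance = √((-1.5−0)² + (-4−-3)²) = 1.8028; v₂ = distance/dt₂ = 1.8028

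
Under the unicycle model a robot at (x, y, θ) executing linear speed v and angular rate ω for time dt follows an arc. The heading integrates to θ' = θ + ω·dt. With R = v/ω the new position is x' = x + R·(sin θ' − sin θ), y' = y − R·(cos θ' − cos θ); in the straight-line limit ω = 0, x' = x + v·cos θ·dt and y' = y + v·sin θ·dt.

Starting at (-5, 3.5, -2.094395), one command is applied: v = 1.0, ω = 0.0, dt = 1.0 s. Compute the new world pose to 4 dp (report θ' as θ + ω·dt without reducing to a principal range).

θ' = -2.0944 + 0.0·1.0 = -2.0944
ω = 0 → straight: x' = -5 + 1.0·cos(-2.0944)·1.0 = -5.5000
y' = 3.5 + 1.0·sin(-2.0944)·1.0 = 2.6340

(-5.5000, 2.6340, -2.0944)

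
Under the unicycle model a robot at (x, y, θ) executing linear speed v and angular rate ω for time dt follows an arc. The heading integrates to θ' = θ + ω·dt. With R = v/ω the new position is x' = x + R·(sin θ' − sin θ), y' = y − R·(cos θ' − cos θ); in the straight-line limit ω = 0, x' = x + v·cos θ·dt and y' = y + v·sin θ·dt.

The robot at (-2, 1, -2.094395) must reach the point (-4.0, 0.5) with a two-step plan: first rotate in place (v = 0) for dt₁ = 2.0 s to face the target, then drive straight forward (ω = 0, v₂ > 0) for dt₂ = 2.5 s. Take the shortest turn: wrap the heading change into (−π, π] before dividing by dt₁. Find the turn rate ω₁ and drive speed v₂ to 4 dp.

ω₁ = -0.4011, v₂ = 0.8246

heading to target = atan2(0.5−1, -4−-2) = -2.8966
Δθ = wrap(-2.8966 − -2.0944) = -0.8022; ω₁ = Δθ/dt₁ = -0.4011
distance = √((-4−-2)² + (0.5−1)²) = 2.0616; v₂ = distance/dt₂ = 0.8246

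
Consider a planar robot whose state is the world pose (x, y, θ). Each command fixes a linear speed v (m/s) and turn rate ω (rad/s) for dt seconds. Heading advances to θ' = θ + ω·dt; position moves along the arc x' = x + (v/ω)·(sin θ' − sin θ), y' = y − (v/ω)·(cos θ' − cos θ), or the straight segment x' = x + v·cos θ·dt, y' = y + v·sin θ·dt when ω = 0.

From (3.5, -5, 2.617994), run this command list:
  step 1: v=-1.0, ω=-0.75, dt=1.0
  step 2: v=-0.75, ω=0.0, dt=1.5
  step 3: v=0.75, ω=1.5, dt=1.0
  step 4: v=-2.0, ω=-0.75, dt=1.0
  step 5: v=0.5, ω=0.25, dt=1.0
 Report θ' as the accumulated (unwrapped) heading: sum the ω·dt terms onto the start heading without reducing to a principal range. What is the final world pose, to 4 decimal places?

step 1: θ'=1.8680 (R=1.3333) → pose (4.1082, -5.7642, 1.8680)
step 2: θ'=1.8680 (straight) → pose (4.4377, -6.8399, 1.8680)
step 3: θ'=3.3680 (R=0.5000) → pose (3.8473, -6.4991, 3.3680)
step 4: θ'=2.6180 (R=2.6667) → pose (5.7793, -6.7883, 2.6180)
step 5: θ'=2.8680 (R=2.0000) → pose (5.3197, -6.5948, 2.8680)

(5.3197, -6.5948, 2.8680)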